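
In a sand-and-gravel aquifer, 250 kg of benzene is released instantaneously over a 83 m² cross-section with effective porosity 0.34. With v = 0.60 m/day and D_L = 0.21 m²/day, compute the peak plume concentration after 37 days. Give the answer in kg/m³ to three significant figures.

0.897 kg/m³

The peak of an instantaneous 1D plume sits at x = vt; there the Gaussian factor is 1 and C_max = M/(n_e·A·√(4πDt)), where n_e·A is the pore area the mass is dissolved in.
√(4πDt) = √(4π × 0.21 × 37) = 9.881 m, so C_max = 250/(0.34 × 83 × 9.881) = 0.897 kg/m³.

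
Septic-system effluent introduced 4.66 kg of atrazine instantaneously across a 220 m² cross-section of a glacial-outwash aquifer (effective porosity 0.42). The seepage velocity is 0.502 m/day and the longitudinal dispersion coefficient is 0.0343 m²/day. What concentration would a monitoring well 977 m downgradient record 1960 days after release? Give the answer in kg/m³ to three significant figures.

0.00145 kg/m³

For an instantaneous plane source, C(x,t) = M/(n_e·A·√(4πDt)) · exp(−(x−vt)²/(4Dt)), with n_e·A the pore (flow) area.
Plume center vt = 0.502 × 1960 = 983.92 m, so the well at 977 m is 6.92 m upgradient of the peak.
√(4πDt) = 29.07 m, giving peak height M/(n_e·A·√(4πDt)) = 4.66/(0.42 × 220 × 29.07) = 0.001735 kg/m³.
(x−vt)²/(4Dt) = (-6.92)²/(4 × 0.0343 × 1960) = 0.1781; exp(−0.1781) = 0.8369.
C = 0.001735 × 0.8369 = 0.00145 kg/m³.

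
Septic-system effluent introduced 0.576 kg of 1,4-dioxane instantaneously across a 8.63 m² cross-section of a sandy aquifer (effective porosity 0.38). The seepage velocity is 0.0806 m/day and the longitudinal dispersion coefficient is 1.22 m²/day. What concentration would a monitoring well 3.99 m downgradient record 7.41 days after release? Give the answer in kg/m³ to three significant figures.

0.0120 kg/m³

For an instantaneous plane source, C(x,t) = M/(n_e·A·√(4πDt)) · exp(−(x−vt)²/(4Dt)), with n_e·A the pore (flow) area.
Plume center vt = 0.0806 × 7.41 = 0.597246 m, so the well at 3.99 m is 3.392754 m downgradient of the peak.
√(4πDt) = 10.66 m, giving peak height M/(n_e·A·√(4πDt)) = 0.576/(0.38 × 8.63 × 10.66) = 0.01648 kg/m³.
(x−vt)²/(4Dt) = (3.392754)²/(4 × 1.22 × 7.41) = 0.3183; exp(−0.3183) = 0.7274.
C = 0.01648 × 0.7274 = 0.0120 kg/m³.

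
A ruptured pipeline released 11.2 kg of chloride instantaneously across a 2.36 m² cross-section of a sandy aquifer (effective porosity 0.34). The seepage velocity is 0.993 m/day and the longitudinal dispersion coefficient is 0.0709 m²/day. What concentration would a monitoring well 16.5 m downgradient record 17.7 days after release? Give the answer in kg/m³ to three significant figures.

For an instantaneous plane source, C(x,t) = M/(n_e·A·√(4πDt)) · exp(−(x−vt)²/(4Dt)), with n_e·A the pore (flow) area.
Plume center vt = 0.993 × 17.7 = 17.5761 m, so the well at 16.5 m is 1.0761 m upgradient of the peak.
√(4πDt) = 3.971 m, giving peak height M/(n_e·A·√(4πDt)) = 11.2/(0.34 × 2.36 × 3.971) = 3.515 kg/m³.
(x−vt)²/(4Dt) = (-1.0761)²/(4 × 0.0709 × 17.7) = 0.2307; exp(−0.2307) = 0.7940.
C = 3.515 × 0.7940 = 2.79 kg/m³.

2.79 kg/m³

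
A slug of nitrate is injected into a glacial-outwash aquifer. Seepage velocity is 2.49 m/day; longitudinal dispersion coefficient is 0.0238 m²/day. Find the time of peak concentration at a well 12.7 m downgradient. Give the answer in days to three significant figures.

For the 1D instantaneous-source solution, setting ∂C/∂t = 0 at fixed x gives v²t² + 2Dt − x² = 0, so t = (√(D² + v²x²) − D)/v².
√(D² + v²x²) = √(0.0238² + 2.49² × 12.7²) = 31.62; v² = 6.2001.
t = (31.62 − 0.0238)/6.2001 = 5.10 days (vs. the pure-advection estimate x/v = 5.10 d).

5.10 days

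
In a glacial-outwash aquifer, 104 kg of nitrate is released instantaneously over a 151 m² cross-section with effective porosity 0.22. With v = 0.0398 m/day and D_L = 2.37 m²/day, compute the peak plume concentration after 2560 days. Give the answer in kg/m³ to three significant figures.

0.0113 kg/m³

The peak of an instantaneous 1D plume sits at x = vt; there the Gaussian factor is 1 and C_max = M/(n_e·A·√(4πDt)), where n_e·A is the pore area the mass is dissolved in.
√(4πDt) = √(4π × 2.37 × 2560) = 276.1 m, so C_max = 104/(0.22 × 151 × 276.1) = 0.0113 kg/m³.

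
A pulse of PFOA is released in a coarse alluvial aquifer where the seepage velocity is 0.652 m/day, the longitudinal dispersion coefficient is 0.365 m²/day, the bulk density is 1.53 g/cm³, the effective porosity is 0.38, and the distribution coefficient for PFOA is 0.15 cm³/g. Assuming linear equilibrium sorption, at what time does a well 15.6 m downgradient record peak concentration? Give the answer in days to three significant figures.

Retardation factor R = 1 + ρ_b·K_d/n = 1 + 1.53 × 0.15/0.38 = 1.604.
Sorption retards both mechanisms: v_R = v/R = 0.4065 m/day, D_R = D/R = 0.2276 m²/day.
Peak time from v_R²t² + 2D_R t − x² = 0: t = (√(D_R² + v_R²x²) − D_R)/v_R².
√(D_R² + v_R²x²) = √(0.2276² + 0.4065² × 15.6²) = 6.345; v_R² = 0.1652.
t = (6.345 − 0.2276)/0.1652 = 37.0 days.

37.0 days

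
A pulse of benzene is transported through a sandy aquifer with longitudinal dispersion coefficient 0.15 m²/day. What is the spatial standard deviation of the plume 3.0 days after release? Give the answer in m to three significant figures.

0.949 m

Dispersive spreading gives a Gaussian with σ² = 2Dt; advection only shifts the center.
σ = √(2 × 0.15 × 3.0) = 0.949 m.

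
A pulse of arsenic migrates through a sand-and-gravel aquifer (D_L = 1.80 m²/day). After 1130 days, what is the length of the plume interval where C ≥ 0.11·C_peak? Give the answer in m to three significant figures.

The plume is Gaussian with σ = √(2Dt) = √(2 × 1.80 × 1130) = 63.78 m.
C/C_peak = exp(−Δx²/(2σ²)) = 0.11 ⇒ Δx = σ·√(−2 ln 0.11) = 63.78 × 2.101 = 134.0 m.
Width = 2Δx = 268 m.

268 m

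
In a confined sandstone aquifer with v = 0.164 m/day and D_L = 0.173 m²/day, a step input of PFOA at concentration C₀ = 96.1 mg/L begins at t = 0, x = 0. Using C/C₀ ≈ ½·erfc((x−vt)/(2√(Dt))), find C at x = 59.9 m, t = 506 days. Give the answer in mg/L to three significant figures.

For a continuous step input, C/C₀ ≈ ½·erfc((x−vt)/(2√(Dt))).
vt = 0.164 × 506 = 82.984 m and 2√(Dt) = 2√(0.173 × 506) = 18.71 m.
Argument (x−vt)/(2√(Dt)) = (59.9 − 82.984)/18.71 = -1.234; ½·erfc(-1.234) = 0.9595.
C = 96.1 × 0.9595 = 92.2 mg/L.

92.2 mg/L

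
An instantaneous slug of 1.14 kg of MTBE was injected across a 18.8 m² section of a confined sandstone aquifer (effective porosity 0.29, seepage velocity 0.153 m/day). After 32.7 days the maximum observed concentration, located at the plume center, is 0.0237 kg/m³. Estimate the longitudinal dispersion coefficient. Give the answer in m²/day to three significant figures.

0.189 m²/day

At the plume center C_max = M/(n_e·A·√(4πDt)), so D = M²/(4πt·(n_e·A·C_max)²).
n_e·A·C_max = 0.29 × 18.8 × 0.0237 = 0.1292 kg/m.
D = 1.14²/(4π × 32.7 × 0.1292²) = 0.189 m²/day.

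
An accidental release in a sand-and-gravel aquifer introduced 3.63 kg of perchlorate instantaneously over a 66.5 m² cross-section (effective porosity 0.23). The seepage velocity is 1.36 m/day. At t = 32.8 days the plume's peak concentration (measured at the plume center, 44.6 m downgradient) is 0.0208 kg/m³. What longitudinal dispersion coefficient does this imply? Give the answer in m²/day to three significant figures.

0.316 m²/day

At the plume center C_max = M/(n_e·A·√(4πDt)), so D = M²/(4πt·(n_e·A·C_max)²).
n_e·A·C_max = 0.23 × 66.5 × 0.0208 = 0.3181 kg/m.
D = 3.63²/(4π × 32.8 × 0.3181²) = 0.316 m²/day.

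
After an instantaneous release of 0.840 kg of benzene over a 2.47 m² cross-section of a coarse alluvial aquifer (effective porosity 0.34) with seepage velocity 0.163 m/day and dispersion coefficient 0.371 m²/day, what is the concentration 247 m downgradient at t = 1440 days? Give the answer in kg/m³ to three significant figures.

0.0114 kg/m³

For an instantaneous plane source, C(x,t) = M/(n_e·A·√(4πDt)) · exp(−(x−vt)²/(4Dt)), with n_e·A the pore (flow) area.
Plume center vt = 0.163 × 1440 = 234.72 m, so the well at 247 m is 12.28 m downgradient of the peak.
√(4πDt) = 81.94 m, giving peak height M/(n_e·A·√(4πDt)) = 0.840/(0.34 × 2.47 × 81.94) = 0.01221 kg/m³.
(x−vt)²/(4Dt) = (12.28)²/(4 × 0.371 × 1440) = 0.07057; exp(−0.07057) = 0.9319.
C = 0.01221 × 0.9319 = 0.0114 kg/m³.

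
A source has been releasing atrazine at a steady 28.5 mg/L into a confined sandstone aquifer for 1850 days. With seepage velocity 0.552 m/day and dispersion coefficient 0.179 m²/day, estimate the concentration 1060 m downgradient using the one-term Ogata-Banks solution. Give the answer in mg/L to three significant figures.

1.88 mg/L

For a continuous step input, C/C₀ ≈ ½·erfc((x−vt)/(2√(Dt))).
vt = 0.552 × 1850 = 1021.2 m and 2√(Dt) = 2√(0.179 × 1850) = 36.40 m.
Argument (x−vt)/(2√(Dt)) = (1060 − 1021.2)/36.40 = 1.066; ½·erfc(1.066) = 0.06583.
C = 28.5 × 0.06583 = 1.88 mg/L.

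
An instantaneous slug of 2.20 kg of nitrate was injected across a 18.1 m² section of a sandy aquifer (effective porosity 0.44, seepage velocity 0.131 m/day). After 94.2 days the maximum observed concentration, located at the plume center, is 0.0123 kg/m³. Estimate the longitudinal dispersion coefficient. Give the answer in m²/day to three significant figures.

0.426 m²/day

At the plume center C_max = M/(n_e·A·√(4πDt)), so D = M²/(4πt·(n_e·A·C_max)²).
n_e·A·C_max = 0.44 × 18.1 × 0.0123 = 0.09796 kg/m.
D = 2.20²/(4π × 94.2 × 0.09796²) = 0.426 m²/day.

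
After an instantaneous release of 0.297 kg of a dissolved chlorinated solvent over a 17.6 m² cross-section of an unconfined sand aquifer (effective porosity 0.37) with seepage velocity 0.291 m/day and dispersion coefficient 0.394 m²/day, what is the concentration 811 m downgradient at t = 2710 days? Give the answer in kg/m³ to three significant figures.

0.000350 kg/m³

For an instantaneous plane source, C(x,t) = M/(n_e·A·√(4πDt)) · exp(−(x−vt)²/(4Dt)), with n_e·A the pore (flow) area.
Plume center vt = 0.291 × 2710 = 788.61 m, so the well at 811 m is 22.39 m downgradient of the peak.
√(4πDt) = 115.8 m, giving peak height M/(n_e·A·√(4πDt)) = 0.297/(0.37 × 17.6 × 115.8) = 0.0003939 kg/m³.
(x−vt)²/(4Dt) = (22.39)²/(4 × 0.394 × 2710) = 0.1174; exp(−0.1174) = 0.8892.
C = 0.0003939 × 0.8892 = 0.000350 kg/m³.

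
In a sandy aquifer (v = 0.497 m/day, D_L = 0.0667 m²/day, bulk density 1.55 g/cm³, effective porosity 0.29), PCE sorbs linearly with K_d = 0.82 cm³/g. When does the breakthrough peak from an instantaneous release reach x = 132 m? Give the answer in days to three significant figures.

Retardation factor R = 1 + ρ_b·K_d/n = 1 + 1.55 × 0.82/0.29 = 5.383.
Sorption retards both mechanisms: v_R = v/R = 0.09233 m/day, D_R = D/R = 0.01239 m²/day.
Peak time from v_R²t² + 2D_R t − x² = 0: t = (√(D_R² + v_R²x²) − D_R)/v_R².
√(D_R² + v_R²x²) = √(0.01239² + 0.09233² × 132²) = 12.19; v_R² = 0.008525.
t = (12.19 − 0.01239)/0.008525 = 1430 days.

1430 days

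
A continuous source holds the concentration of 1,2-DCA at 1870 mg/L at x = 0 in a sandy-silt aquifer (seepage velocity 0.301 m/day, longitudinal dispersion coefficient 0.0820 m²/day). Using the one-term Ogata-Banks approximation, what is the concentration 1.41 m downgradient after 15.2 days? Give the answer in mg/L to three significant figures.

1830 mg/L

For a continuous step input, C/C₀ ≈ ½·erfc((x−vt)/(2√(Dt))).
vt = 0.301 × 15.2 = 4.5752 m and 2√(Dt) = 2√(0.0820 × 15.2) = 2.233 m.
Argument (x−vt)/(2√(Dt)) = (1.41 − 4.5752)/2.233 = -1.417; ½·erfc(-1.417) = 0.9775.
C = 1870 × 0.9775 = 1830 mg/L.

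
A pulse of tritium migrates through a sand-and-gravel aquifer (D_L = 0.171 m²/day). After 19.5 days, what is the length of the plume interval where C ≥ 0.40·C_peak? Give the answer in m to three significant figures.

The plume is Gaussian with σ = √(2Dt) = √(2 × 0.171 × 19.5) = 2.582 m.
C/C_peak = exp(−Δx²/(2σ²)) = 0.40 ⇒ Δx = σ·√(−2 ln 0.40) = 2.582 × 1.354 = 3.496 m.
Width = 2Δx = 6.99 m.

6.99 m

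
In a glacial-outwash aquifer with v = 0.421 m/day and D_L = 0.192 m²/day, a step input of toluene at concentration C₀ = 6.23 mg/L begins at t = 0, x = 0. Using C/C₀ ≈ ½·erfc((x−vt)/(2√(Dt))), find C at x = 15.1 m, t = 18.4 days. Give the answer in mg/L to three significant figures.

For a continuous step input, C/C₀ ≈ ½·erfc((x−vt)/(2√(Dt))).
vt = 0.421 × 18.4 = 7.7464 m and 2√(Dt) = 2√(0.192 × 18.4) = 3.759 m.
Argument (x−vt)/(2√(Dt)) = (15.1 − 7.7464)/3.759 = 1.956; ½·erfc(1.956) = 0.002836.
C = 6.23 × 0.002836 = 0.0177 mg/L.

0.0177 mg/L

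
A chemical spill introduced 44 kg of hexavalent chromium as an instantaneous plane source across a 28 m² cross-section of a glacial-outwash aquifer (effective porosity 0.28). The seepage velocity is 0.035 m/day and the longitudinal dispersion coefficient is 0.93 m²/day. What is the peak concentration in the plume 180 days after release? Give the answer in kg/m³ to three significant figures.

0.122 kg/m³

The peak of an instantaneous 1D plume sits at x = vt; there the Gaussian factor is 1 and C_max = M/(n_e·A·√(4πDt)), where n_e·A is the pore area the mass is dissolved in.
√(4πDt) = √(4π × 0.93 × 180) = 45.87 m, so C_max = 44/(0.28 × 28 × 45.87) = 0.122 kg/m³.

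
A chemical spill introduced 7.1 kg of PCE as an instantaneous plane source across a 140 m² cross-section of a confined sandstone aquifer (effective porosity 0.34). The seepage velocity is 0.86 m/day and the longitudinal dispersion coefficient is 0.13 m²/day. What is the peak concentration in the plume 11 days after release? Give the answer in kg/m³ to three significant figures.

0.0352 kg/m³

The peak of an instantaneous 1D plume sits at x = vt; there the Gaussian factor is 1 and C_max = M/(n_e·A·√(4πDt)), where n_e·A is the pore area the mass is dissolved in.
√(4πDt) = √(4π × 0.13 × 11) = 4.239 m, so C_max = 7.1/(0.34 × 140 × 4.239) = 0.0352 kg/m³.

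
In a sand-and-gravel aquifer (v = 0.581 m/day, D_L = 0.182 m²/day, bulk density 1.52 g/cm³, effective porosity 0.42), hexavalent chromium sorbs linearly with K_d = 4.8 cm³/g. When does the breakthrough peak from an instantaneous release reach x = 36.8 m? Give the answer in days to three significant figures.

1150 days

Retardation factor R = 1 + ρ_b·K_d/n = 1 + 1.52 × 4.8/0.42 = 18.37.
Sorption retards both mechanisms: v_R = v/R = 0.03163 m/day, D_R = D/R = 0.009907 m²/day.
Peak time from v_R²t² + 2D_R t − x² = 0: t = (√(D_R² + v_R²x²) − D_R)/v_R².
√(D_R² + v_R²x²) = √(0.009907² + 0.03163² × 36.8²) = 1.164; v_R² = 0.001000.
t = (1.164 − 0.009907)/0.001000 = 1150 days.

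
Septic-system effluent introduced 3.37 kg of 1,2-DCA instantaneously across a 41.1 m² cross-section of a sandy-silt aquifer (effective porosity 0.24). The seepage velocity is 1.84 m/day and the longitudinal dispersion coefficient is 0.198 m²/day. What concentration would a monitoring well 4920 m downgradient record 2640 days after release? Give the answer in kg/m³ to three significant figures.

For an instantaneous plane source, C(x,t) = M/(n_e·A·√(4πDt)) · exp(−(x−vt)²/(4Dt)), with n_e·A the pore (flow) area.
Plume center vt = 1.84 × 2640 = 4857.6 m, so the well at 4920 m is 62.4 m downgradient of the peak.
√(4πDt) = 81.05 m, giving peak height M/(n_e·A·√(4πDt)) = 3.37/(0.24 × 41.1 × 81.05) = 0.004215 kg/m³.
(x−vt)²/(4Dt) = (62.4)²/(4 × 0.198 × 2640) = 1.862; exp(−1.862) = 0.1554.
C = 0.004215 × 0.1554 = 0.000655 kg/m³.

0.000655 kg/m³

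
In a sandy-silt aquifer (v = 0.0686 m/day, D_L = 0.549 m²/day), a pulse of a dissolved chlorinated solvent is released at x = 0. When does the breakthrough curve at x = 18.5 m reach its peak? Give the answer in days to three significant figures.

For the 1D instantaneous-source solution, setting ∂C/∂t = 0 at fixed x gives v²t² + 2Dt − x² = 0, so t = (√(D² + v²x²) − D)/v².
√(D² + v²x²) = √(0.549² + 0.0686² × 18.5²) = 1.383; v² = 0.00470596.
t = (1.383 − 0.549)/0.00470596 = 177 days (vs. the pure-advection estimate x/v = 270 d).

177 days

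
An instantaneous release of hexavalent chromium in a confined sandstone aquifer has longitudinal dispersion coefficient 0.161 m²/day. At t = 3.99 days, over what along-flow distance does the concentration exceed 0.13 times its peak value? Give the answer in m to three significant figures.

4.58 m

The plume is Gaussian with σ = √(2Dt) = √(2 × 0.161 × 3.99) = 1.133 m.
C/C_peak = exp(−Δx²/(2σ²)) = 0.13 ⇒ Δx = σ·√(−2 ln 0.13) = 1.133 × 2.020 = 2.289 m.
Width = 2Δx = 4.58 m.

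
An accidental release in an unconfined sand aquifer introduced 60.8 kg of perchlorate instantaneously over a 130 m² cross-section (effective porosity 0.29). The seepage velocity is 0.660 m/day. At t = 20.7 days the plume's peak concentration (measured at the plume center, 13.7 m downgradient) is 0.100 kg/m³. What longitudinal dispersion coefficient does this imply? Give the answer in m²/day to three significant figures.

1.00 m²/day

At the plume center C_max = M/(n_e·A·√(4πDt)), so D = M²/(4πt·(n_e·A·C_max)²).
n_e·A·C_max = 0.29 × 130 × 0.100 = 3.770 kg/m.
D = 60.8²/(4π × 20.7 × 3.770²) = 1.00 m²/day.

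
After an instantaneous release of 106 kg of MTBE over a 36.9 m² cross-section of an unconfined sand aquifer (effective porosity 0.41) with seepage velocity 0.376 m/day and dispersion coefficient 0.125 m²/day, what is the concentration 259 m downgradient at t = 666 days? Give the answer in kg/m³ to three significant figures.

0.174 kg/m³

For an instantaneous plane source, C(x,t) = M/(n_e·A·√(4πDt)) · exp(−(x−vt)²/(4Dt)), with n_e·A the pore (flow) area.
Plume center vt = 0.376 × 666 = 250.416 m, so the well at 259 m is 8.584 m downgradient of the peak.
√(4πDt) = 32.34 m, giving peak height M/(n_e·A·√(4πDt)) = 106/(0.41 × 36.9 × 32.34) = 0.2166 kg/m³.
(x−vt)²/(4Dt) = (8.584)²/(4 × 0.125 × 666) = 0.2213; exp(−0.2213) = 0.8015.
C = 0.2166 × 0.8015 = 0.174 kg/m³.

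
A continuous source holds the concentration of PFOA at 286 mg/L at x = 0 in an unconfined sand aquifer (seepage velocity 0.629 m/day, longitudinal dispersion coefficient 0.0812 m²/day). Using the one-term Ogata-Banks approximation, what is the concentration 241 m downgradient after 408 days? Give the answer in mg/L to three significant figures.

278 mg/L

For a continuous step input, C/C₀ ≈ ½·erfc((x−vt)/(2√(Dt))).
vt = 0.629 × 408 = 256.632 m and 2√(Dt) = 2√(0.0812 × 408) = 11.51 m.
Argument (x−vt)/(2√(Dt)) = (241 − 256.632)/11.51 = -1.358; ½·erfc(-1.358) = 0.9726.
C = 286 × 0.9726 = 278 mg/L.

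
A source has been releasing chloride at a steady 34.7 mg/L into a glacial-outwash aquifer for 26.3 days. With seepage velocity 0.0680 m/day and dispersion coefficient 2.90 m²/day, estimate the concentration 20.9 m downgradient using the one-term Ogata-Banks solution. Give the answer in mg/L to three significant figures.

2.11 mg/L

For a continuous step input, C/C₀ ≈ ½·erfc((x−vt)/(2√(Dt))).
vt = 0.0680 × 26.3 = 1.7884 m and 2√(Dt) = 2√(2.90 × 26.3) = 17.47 m.
Argument (x−vt)/(2√(Dt)) = (20.9 − 1.7884)/17.47 = 1.094; ½·erfc(1.094) = 0.06091.
C = 34.7 × 0.06091 = 2.11 mg/L.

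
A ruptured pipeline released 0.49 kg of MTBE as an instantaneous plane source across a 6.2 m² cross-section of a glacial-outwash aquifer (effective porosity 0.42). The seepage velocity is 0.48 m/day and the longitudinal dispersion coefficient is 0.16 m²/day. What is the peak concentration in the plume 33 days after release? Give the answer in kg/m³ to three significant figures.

The peak of an instantaneous 1D plume sits at x = vt; there the Gaussian factor is 1 and C_max = M/(n_e·A·√(4πDt)), where n_e·A is the pore area the mass is dissolved in.
√(4πDt) = √(4π × 0.16 × 33) = 8.146 m, so C_max = 0.49/(0.42 × 6.2 × 8.146) = 0.0231 kg/m³.

0.0231 kg/m³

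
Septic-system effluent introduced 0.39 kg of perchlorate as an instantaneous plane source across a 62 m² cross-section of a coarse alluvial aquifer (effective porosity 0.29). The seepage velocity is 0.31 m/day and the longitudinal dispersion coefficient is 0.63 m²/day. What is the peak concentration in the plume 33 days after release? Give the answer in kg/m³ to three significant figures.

0.00134 kg/m³

The peak of an instantaneous 1D plume sits at x = vt; there the Gaussian factor is 1 and C_max = M/(n_e·A·√(4πDt)), where n_e·A is the pore area the mass is dissolved in.
√(4πDt) = √(4π × 0.63 × 33) = 16.16 m, so C_max = 0.39/(0.29 × 62 × 16.16) = 0.00134 kg/m³.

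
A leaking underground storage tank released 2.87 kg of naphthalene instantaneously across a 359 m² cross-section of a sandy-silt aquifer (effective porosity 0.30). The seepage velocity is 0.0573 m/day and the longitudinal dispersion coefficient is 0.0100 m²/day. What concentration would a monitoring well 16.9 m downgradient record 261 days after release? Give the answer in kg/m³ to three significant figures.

0.00324 kg/m³

For an instantaneous plane source, C(x,t) = M/(n_e·A·√(4πDt)) · exp(−(x−vt)²/(4Dt)), with n_e·A the pore (flow) area.
Plume center vt = 0.0573 × 261 = 14.9553 m, so the well at 16.9 m is 1.9447 m downgradient of the peak.
√(4πDt) = 5.727 m, giving peak height M/(n_e·A·√(4πDt)) = 2.87/(0.30 × 359 × 5.727) = 0.004653 kg/m³.
(x−vt)²/(4Dt) = (1.9447)²/(4 × 0.0100 × 261) = 0.3622; exp(−0.3622) = 0.6961.
C = 0.004653 × 0.6961 = 0.00324 kg/m³.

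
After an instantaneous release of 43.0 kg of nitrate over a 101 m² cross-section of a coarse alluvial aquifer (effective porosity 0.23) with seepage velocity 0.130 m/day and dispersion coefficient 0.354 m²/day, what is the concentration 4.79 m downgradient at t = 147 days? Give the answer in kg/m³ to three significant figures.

0.0270 kg/m³

For an instantaneous plane source, C(x,t) = M/(n_e·A·√(4πDt)) · exp(−(x−vt)²/(4Dt)), with n_e·A the pore (flow) area.
Plume center vt = 0.130 × 147 = 19.11 m, so the well at 4.79 m is 14.32 m upgradient of the peak.
√(4πDt) = 25.57 m, giving peak height M/(n_e·A·√(4πDt)) = 43.0/(0.23 × 101 × 25.57) = 0.07239 kg/m³.
(x−vt)²/(4Dt) = (-14.32)²/(4 × 0.354 × 147) = 0.9852; exp(−0.9852) = 0.3734.
C = 0.07239 × 0.3734 = 0.0270 kg/m³.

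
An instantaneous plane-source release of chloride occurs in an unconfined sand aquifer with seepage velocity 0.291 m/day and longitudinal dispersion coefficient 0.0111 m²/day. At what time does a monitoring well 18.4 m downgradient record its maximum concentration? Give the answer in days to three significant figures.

For the 1D instantaneous-source solution, setting ∂C/∂t = 0 at fixed x gives v²t² + 2Dt − x² = 0, so t = (√(D² + v²x²) − D)/v².
√(D² + v²x²) = √(0.0111² + 0.291² × 18.4²) = 5.354; v² = 0.084681.
t = (5.354 − 0.0111)/0.084681 = 63.1 days (vs. the pure-advection estimate x/v = 63.2 d).

63.1 days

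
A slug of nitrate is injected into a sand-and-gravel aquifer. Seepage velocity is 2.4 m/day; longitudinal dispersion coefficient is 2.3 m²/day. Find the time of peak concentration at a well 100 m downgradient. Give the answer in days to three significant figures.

For the 1D instantaneous-source solution, setting ∂C/∂t = 0 at fixed x gives v²t² + 2Dt − x² = 0, so t = (√(D² + v²x²) − D)/v².
√(D² + v²x²) = √(2.3² + 2.4² × 100²) = 240.0; v² = 5.76.
t = (240.0 − 2.3)/5.76 = 41.3 days (vs. the pure-advection estimate x/v = 41.7 d).

41.3 days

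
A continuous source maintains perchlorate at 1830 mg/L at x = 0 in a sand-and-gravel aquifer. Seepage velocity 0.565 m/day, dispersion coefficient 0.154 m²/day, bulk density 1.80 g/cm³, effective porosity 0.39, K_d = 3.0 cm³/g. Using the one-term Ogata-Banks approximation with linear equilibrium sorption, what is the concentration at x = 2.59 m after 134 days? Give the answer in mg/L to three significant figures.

Retardation factor R = 1 + ρ_b·K_d/n = 1 + 1.80 × 3.0/0.39 = 14.85.
Sorption retards both mechanisms: v_R = v/R = 0.03805 m/day, D_R = D/R = 0.01037 m²/day.
v_R·t = 0.03805 × 134 = 5.0987 m; 2√(D_R t) = 2.358 m; argument = (2.59 − 5.0987)/2.358 = -1.064.
C = C₀ × ½·erfc(-1.064) = 1830 × 0.9338 = 1710 mg/L.

1710 mg/L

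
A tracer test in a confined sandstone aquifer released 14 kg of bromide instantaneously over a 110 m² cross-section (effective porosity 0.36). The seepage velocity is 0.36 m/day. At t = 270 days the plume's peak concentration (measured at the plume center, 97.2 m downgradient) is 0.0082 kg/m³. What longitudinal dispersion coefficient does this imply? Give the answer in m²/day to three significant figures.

At the plume center C_max = M/(n_e·A·√(4πDt)), so D = M²/(4πt·(n_e·A·C_max)²).
n_e·A·C_max = 0.36 × 110 × 0.0082 = 0.3247 kg/m.
D = 14²/(4π × 270 × 0.3247²) = 0.548 m²/day.

0.548 m²/day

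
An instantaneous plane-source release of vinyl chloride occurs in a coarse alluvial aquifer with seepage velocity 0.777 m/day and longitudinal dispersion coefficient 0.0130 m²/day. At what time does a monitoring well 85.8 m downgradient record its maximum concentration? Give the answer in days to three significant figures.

110 days

For the 1D instantaneous-source solution, setting ∂C/∂t = 0 at fixed x gives v²t² + 2Dt − x² = 0, so t = (√(D² + v²x²) − D)/v².
√(D² + v²x²) = √(0.0130² + 0.777² × 85.8²) = 66.67; v² = 0.603729.
t = (66.67 − 0.0130)/0.603729 = 110 days (vs. the pure-advection estimate x/v = 110 d).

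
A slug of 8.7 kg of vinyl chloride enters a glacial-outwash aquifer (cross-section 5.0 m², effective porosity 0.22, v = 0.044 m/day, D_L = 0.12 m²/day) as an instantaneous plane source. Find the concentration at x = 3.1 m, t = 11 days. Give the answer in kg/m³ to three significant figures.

0.531 kg/m³

For an instantaneous plane source, C(x,t) = M/(n_e·A·√(4πDt)) · exp(−(x−vt)²/(4Dt)), with n_e·A the pore (flow) area.
Plume center vt = 0.044 × 11 = 0.484 m, so the well at 3.1 m is 2.616 m downgradient of the peak.
√(4πDt) = 4.073 m, giving peak height M/(n_e·A·√(4πDt)) = 8.7/(0.22 × 5.0 × 4.073) = 1.942 kg/m³.
(x−vt)²/(4Dt) = (2.616)²/(4 × 0.12 × 11) = 1.296; exp(−1.296) = 0.2736.
C = 1.942 × 0.2736 = 0.531 kg/m³.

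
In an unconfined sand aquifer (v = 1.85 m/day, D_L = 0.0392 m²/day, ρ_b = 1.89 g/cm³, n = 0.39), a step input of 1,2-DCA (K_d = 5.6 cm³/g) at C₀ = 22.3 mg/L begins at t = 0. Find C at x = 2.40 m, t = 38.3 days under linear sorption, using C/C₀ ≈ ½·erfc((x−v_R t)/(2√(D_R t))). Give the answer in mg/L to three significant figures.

14.3 mg/L

Retardation factor R = 1 + ρ_b·K_d/n = 1 + 1.89 × 5.6/0.39 = 28.14.
Sorption retards both mechanisms: v_R = v/R = 0.06574 m/day, D_R = D/R = 0.001393 m²/day.
v_R·t = 0.06574 × 38.3 = 2.517842 m; 2√(D_R t) = 0.4620 m; argument = (2.40 − 2.517842)/0.4620 = -0.2551.
C = C₀ × ½·erfc(-0.2551) = 22.3 × 0.6409 = 14.3 mg/L.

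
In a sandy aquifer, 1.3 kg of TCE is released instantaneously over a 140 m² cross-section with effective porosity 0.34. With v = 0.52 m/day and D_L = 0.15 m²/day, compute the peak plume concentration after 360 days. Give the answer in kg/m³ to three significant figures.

The peak of an instantaneous 1D plume sits at x = vt; there the Gaussian factor is 1 and C_max = M/(n_e·A·√(4πDt)), where n_e·A is the pore area the mass is dissolved in.
√(4πDt) = √(4π × 0.15 × 360) = 26.05 m, so C_max = 1.3/(0.34 × 140 × 26.05) = 0.00105 kg/m³.

0.00105 kg/m³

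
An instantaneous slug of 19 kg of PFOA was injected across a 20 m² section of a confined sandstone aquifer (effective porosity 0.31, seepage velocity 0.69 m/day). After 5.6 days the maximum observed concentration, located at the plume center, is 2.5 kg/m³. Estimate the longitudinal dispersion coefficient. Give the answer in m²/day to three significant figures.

At the plume center C_max = M/(n_e·A·√(4πDt)), so D = M²/(4πt·(n_e·A·C_max)²).
n_e·A·C_max = 0.31 × 20 × 2.5 = 15.50 kg/m.
D = 19²/(4π × 5.6 × 15.50²) = 0.0214 m²/day.

0.0214 m²/day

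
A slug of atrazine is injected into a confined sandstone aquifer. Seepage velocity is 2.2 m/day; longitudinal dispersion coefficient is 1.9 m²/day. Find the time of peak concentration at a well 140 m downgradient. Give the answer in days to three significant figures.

63.2 days

For the 1D instantaneous-source solution, setting ∂C/∂t = 0 at fixed x gives v²t² + 2Dt − x² = 0, so t = (√(D² + v²x²) − D)/v².
√(D² + v²x²) = √(1.9² + 2.2² × 140²) = 308.0; v² = 4.84.
t = (308.0 − 1.9)/4.84 = 63.2 days (vs. the pure-advection estimate x/v = 63.6 d).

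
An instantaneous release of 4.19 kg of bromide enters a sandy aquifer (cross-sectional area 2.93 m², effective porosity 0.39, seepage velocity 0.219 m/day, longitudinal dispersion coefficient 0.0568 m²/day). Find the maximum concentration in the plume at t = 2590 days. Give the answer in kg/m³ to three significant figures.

The peak of an instantaneous 1D plume sits at x = vt; there the Gaussian factor is 1 and C_max = M/(n_e·A·√(4πDt)), where n_e·A is the pore area the mass is dissolved in.
√(4πDt) = √(4π × 0.0568 × 2590) = 43.00 m, so C_max = 4.19/(0.39 × 2.93 × 43.00) = 0.0853 kg/m³.

0.0853 kg/m³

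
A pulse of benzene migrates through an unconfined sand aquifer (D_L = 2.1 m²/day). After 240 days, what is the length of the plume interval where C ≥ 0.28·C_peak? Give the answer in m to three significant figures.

101 m

The plume is Gaussian with σ = √(2Dt) = √(2 × 2.1 × 240) = 31.75 m.
C/C_peak = exp(−Δx²/(2σ²)) = 0.28 ⇒ Δx = σ·√(−2 ln 0.28) = 31.75 × 1.596 = 50.67 m.
Width = 2Δx = 101 m.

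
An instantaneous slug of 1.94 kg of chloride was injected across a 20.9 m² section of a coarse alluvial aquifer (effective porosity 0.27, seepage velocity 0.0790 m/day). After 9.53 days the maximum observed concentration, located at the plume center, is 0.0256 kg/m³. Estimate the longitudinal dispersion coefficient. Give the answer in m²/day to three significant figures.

At the plume center C_max = M/(n_e·A·√(4πDt)), so D = M²/(4πt·(n_e·A·C_max)²).
n_e·A·C_max = 0.27 × 20.9 × 0.0256 = 0.1445 kg/m.
D = 1.94²/(4π × 9.53 × 0.1445²) = 1.51 m²/day.

1.51 m²/day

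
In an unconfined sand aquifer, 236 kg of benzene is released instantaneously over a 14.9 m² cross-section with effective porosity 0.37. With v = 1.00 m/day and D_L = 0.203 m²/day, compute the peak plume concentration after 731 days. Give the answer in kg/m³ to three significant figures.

0.991 kg/m³

The peak of an instantaneous 1D plume sits at x = vt; there the Gaussian factor is 1 and C_max = M/(n_e·A·√(4πDt)), where n_e·A is the pore area the mass is dissolved in.
√(4πDt) = √(4π × 0.203 × 731) = 43.18 m, so C_max = 236/(0.37 × 14.9 × 43.18) = 0.991 kg/m³.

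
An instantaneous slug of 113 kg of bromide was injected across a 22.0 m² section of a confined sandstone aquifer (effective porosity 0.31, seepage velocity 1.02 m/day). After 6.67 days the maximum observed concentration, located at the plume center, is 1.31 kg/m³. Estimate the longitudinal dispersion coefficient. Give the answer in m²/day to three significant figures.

At the plume center C_max = M/(n_e·A·√(4πDt)), so D = M²/(4πt·(n_e·A·C_max)²).
n_e·A·C_max = 0.31 × 22.0 × 1.31 = 8.934 kg/m.
D = 113²/(4π × 6.67 × 8.934²) = 1.91 m²/day.

1.91 m²/day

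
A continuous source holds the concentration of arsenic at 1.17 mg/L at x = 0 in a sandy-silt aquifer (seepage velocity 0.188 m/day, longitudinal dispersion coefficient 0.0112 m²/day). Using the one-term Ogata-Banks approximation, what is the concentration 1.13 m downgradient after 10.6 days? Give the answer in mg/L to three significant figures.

For a continuous step input, C/C₀ ≈ ½·erfc((x−vt)/(2√(Dt))).
vt = 0.188 × 10.6 = 1.9928 m and 2√(Dt) = 2√(0.0112 × 10.6) = 0.6891 m.
Argument (x−vt)/(2√(Dt)) = (1.13 − 1.9928)/0.6891 = -1.252; ½·erfc(-1.252) = 0.9617.
C = 1.17 × 0.9617 = 1.13 mg/L.

1.13 mg/L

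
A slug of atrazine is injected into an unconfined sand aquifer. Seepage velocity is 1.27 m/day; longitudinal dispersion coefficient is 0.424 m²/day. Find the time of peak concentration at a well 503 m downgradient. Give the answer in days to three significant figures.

396 days

For the 1D instantaneous-source solution, setting ∂C/∂t = 0 at fixed x gives v²t² + 2Dt − x² = 0, so t = (√(D² + v²x²) − D)/v².
√(D² + v²x²) = √(0.424² + 1.27² × 503²) = 638.8; v² = 1.6129.
t = (638.8 − 0.424)/1.6129 = 396 days (vs. the pure-advection estimate x/v = 396 d).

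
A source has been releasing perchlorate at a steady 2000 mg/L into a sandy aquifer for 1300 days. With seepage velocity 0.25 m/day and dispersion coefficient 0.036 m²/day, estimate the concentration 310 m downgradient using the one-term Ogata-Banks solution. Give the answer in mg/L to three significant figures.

1880 mg/L

For a continuous step input, C/C₀ ≈ ½·erfc((x−vt)/(2√(Dt))).
vt = 0.25 × 1300 = 325 m and 2√(Dt) = 2√(0.036 × 1300) = 13.68 m.
Argument (x−vt)/(2√(Dt)) = (310 − 325)/13.68 = -1.096; ½·erfc(-1.096) = 0.9394.
C = 2000 × 0.9394 = 1880 mg/L.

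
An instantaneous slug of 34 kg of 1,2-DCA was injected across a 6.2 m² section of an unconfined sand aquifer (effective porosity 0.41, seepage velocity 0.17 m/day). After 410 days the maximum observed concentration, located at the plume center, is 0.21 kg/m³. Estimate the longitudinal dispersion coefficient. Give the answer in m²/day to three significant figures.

0.787 m²/day

At the plume center C_max = M/(n_e·A·√(4πDt)), so D = M²/(4πt·(n_e·A·C_max)²).
n_e·A·C_max = 0.41 × 6.2 × 0.21 = 0.5338 kg/m.
D = 34²/(4π × 410 × 0.5338²) = 0.787 m²/day.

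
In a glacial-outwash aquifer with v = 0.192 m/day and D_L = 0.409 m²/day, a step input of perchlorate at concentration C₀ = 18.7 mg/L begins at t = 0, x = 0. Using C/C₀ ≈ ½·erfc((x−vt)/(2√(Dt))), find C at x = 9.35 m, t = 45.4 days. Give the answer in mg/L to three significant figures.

8.58 mg/L

For a continuous step input, C/C₀ ≈ ½·erfc((x−vt)/(2√(Dt))).
vt = 0.192 × 45.4 = 8.7168 m and 2√(Dt) = 2√(0.409 × 45.4) = 8.618 m.
Argument (x−vt)/(2√(Dt)) = (9.35 − 8.7168)/8.618 = 0.07347; ½·erfc(0.07347) = 0.4586.
C = 18.7 × 0.4586 = 8.58 mg/L.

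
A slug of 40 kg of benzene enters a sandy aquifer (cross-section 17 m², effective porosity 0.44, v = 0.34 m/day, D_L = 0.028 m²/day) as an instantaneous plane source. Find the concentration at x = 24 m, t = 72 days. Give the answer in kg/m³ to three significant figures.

For an instantaneous plane source, C(x,t) = M/(n_e·A·√(4πDt)) · exp(−(x−vt)²/(4Dt)), with n_e·A the pore (flow) area.
Plume center vt = 0.34 × 72 = 24.48 m, so the well at 24 m is 0.48 m upgradient of the peak.
√(4πDt) = 5.033 m, giving peak height M/(n_e·A·√(4πDt)) = 40/(0.44 × 17 × 5.033) = 1.063 kg/m³.
(x−vt)²/(4Dt) = (-0.48)²/(4 × 0.028 × 72) = 0.02857; exp(−0.02857) = 0.9718.
C = 1.063 × 0.9718 = 1.03 kg/m³.

1.03 kg/m³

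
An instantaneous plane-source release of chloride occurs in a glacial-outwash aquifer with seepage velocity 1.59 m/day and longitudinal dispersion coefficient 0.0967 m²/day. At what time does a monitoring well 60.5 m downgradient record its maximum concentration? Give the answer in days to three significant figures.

For the 1D instantaneous-source solution, setting ∂C/∂t = 0 at fixed x gives v²t² + 2Dt − x² = 0, so t = (√(D² + v²x²) − D)/v².
√(D² + v²x²) = √(0.0967² + 1.59² × 60.5²) = 96.20; v² = 2.5281.
t = (96.20 − 0.0967)/2.5281 = 38.0 days (vs. the pure-advection estimate x/v = 38.1 d).

38.0 days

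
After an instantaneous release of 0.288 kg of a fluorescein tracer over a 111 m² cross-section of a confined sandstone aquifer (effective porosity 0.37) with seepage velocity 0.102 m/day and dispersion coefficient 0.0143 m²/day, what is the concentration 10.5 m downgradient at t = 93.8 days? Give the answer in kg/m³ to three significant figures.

For an instantaneous plane source, C(x,t) = M/(n_e·A·√(4πDt)) · exp(−(x−vt)²/(4Dt)), with n_e·A the pore (flow) area.
Plume center vt = 0.102 × 93.8 = 9.5676 m, so the well at 10.5 m is 0.9324 m downgradient of the peak.
√(4πDt) = 4.106 m, giving peak height M/(n_e·A·√(4πDt)) = 0.288/(0.37 × 111 × 4.106) = 0.001708 kg/m³.
(x−vt)²/(4Dt) = (0.9324)²/(4 × 0.0143 × 93.8) = 0.1620; exp(−0.1620) = 0.8504.
C = 0.001708 × 0.8504 = 0.00145 kg/m³.

0.00145 kg/m³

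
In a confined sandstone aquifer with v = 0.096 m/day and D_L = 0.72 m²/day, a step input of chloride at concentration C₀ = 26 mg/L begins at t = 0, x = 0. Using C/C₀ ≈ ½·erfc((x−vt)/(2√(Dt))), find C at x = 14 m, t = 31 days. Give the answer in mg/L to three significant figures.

For a continuous step input, C/C₀ ≈ ½·erfc((x−vt)/(2√(Dt))).
vt = 0.096 × 31 = 2.976 m and 2√(Dt) = 2√(0.72 × 31) = 9.449 m.
Argument (x−vt)/(2√(Dt)) = (14 − 2.976)/9.449 = 1.167; ½·erfc(1.167) = 0.04943.
C = 26 × 0.04943 = 1.29 mg/L.

1.29 mg/L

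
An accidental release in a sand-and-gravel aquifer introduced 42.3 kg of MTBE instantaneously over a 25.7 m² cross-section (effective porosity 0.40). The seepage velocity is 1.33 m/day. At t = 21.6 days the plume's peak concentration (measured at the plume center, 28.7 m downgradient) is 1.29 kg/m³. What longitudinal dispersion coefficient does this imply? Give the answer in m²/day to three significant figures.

0.0375 m²/day

At the plume center C_max = M/(n_e·A·√(4πDt)), so D = M²/(4πt·(n_e·A·C_max)²).
n_e·A·C_max = 0.40 × 25.7 × 1.29 = 13.26 kg/m.
D = 42.3²/(4π × 21.6 × 13.26²) = 0.0375 m²/day.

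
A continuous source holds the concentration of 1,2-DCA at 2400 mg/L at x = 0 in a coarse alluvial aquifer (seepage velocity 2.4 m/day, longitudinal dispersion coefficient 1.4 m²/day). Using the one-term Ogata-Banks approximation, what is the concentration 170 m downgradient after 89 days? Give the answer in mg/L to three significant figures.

2390 mg/L

For a continuous step input, C/C₀ ≈ ½·erfc((x−vt)/(2√(Dt))).
vt = 2.4 × 89 = 213.6 m and 2√(Dt) = 2√(1.4 × 89) = 22.32 m.
Argument (x−vt)/(2√(Dt)) = (170 − 213.6)/22.32 = -1.953; ½·erfc(-1.953) = 0.9971.
C = 2400 × 0.9971 = 2390 mg/L.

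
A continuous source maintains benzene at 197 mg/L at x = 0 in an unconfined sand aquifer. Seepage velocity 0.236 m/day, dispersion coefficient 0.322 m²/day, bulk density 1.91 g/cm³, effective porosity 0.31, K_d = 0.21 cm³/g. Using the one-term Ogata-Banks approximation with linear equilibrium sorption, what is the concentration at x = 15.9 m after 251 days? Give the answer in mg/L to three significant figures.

Retardation factor R = 1 + ρ_b·K_d/n = 1 + 1.91 × 0.21/0.31 = 2.294.
Sorption retards both mechanisms: v_R = v/R = 0.1029 m/day, D_R = D/R = 0.1404 m²/day.
v_R·t = 0.1029 × 251 = 25.8279 m; 2√(D_R t) = 11.87 m; argument = (15.9 − 25.8279)/11.87 = -0.8364.
C = C₀ × ½·erfc(-0.8364) = 197 × 0.8816 = 174 mg/L.

174 mg/L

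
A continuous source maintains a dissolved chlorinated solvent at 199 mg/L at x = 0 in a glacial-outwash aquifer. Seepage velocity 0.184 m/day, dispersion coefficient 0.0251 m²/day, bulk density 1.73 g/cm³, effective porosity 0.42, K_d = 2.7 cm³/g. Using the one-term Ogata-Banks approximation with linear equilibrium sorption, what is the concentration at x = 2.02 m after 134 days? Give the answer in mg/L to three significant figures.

101 mg/L

Retardation factor R = 1 + ρ_b·K_d/n = 1 + 1.73 × 2.7/0.42 = 12.12.
Sorption retards both mechanisms: v_R = v/R = 0.01518 m/day, D_R = D/R = 0.002071 m²/day.
v_R·t = 0.01518 × 134 = 2.03412 m; 2√(D_R t) = 1.054 m; argument = (2.02 − 2.03412)/1.054 = -0.01340.
C = C₀ × ½·erfc(-0.01340) = 199 × 0.5076 = 101 mg/L.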